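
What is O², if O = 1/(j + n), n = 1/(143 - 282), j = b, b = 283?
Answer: 19321/1547320896 ≈ 1.2487e-5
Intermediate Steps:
j = 283
n = -1/139 (n = 1/(-139) = -1/139 ≈ -0.0071942)
O = 139/39336 (O = 1/(283 - 1/139) = 1/(39336/139) = 139/39336 ≈ 0.0035337)
O² = (139/39336)² = 19321/1547320896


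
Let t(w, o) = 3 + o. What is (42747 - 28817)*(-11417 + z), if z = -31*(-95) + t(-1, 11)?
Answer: -117819940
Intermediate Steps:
z = 2959 (z = -31*(-95) + (3 + 11) = 2945 + 14 = 2959)
(42747 - 28817)*(-11417 + z) = (42747 - 28817)*(-11417 + 2959) = 13930*(-8458) = -117819940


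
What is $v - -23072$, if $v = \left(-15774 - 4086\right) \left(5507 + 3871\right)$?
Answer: $-186224008$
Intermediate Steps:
$v = -186247080$ ($v = \left(-19860\right) 9378 = -186247080$)
$v - -23072 = -186247080 - -23072 = -186247080 + 23072 = -186224008$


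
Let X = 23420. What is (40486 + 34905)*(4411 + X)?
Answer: 2098206921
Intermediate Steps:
(40486 + 34905)*(4411 + X) = (40486 + 34905)*(4411 + 23420) = 75391*27831 = 2098206921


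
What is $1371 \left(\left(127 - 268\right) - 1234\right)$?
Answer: $-1885125$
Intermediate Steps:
$1371 \left(\left(127 - 268\right) - 1234\right) = 1371 \left(-141 - 1234\right) = 1371 \left(-1375\right) = -1885125$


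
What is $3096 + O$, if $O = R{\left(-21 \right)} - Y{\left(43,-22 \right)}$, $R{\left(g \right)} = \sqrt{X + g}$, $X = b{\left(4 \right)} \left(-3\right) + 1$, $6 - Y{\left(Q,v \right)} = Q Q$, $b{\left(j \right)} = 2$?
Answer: $4939 + i \sqrt{26} \approx 4939.0 + 5.099 i$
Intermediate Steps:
$Y{\left(Q,v \right)} = 6 - Q^{2}$ ($Y{\left(Q,v \right)} = 6 - Q Q = 6 - Q^{2}$)
$X = -5$ ($X = 2 \left(-3\right) + 1 = -6 + 1 = -5$)
$R{\left(g \right)} = \sqrt{-5 + g}$
$O = 1843 + i \sqrt{26}$ ($O = \sqrt{-5 - 21} - \left(6 - 43^{2}\right) = \sqrt{-26} - \left(6 - 1849\right) = i \sqrt{26} - \left(6 - 1849\right) = i \sqrt{26} - -1843 = i \sqrt{26} + 1843 = 1843 + i \sqrt{26} \approx 1843.0 + 5.099 i$)
$3096 + O = 3096 + \left(1843 + i \sqrt{26}\right) = 4939 + i \sqrt{26}$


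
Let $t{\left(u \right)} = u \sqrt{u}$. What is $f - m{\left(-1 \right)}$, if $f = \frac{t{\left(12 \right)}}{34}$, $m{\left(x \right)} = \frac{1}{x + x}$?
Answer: $\frac{1}{2} + \frac{12 \sqrt{3}}{17} \approx 1.7226$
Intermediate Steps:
$t{\left(u \right)} = u^{\frac{3}{2}}$
$m{\left(x \right)} = \frac{1}{2 x}$
$f = \frac{12 \sqrt{3}}{17}$ ($f = \frac{12^{\frac{3}{2}}}{34} = 24 \sqrt{3} \cdot \frac{1}{34} = \frac{12 \sqrt{3}}{17} \approx 1.2226$)
$f - m{\left(-1 \right)} = \frac{12 \sqrt{3}}{17} - \frac{1}{2 \left(-1\right)} = \frac{12 \sqrt{3}}{17} - \frac{1}{2} \left(-1\right) = \frac{12 \sqrt{3}}{17} - - \frac{1}{2} = \frac{12 \sqrt{3}}{17} + \frac{1}{2} = \frac{1}{2} + \frac{12 \sqrt{3}}{17}$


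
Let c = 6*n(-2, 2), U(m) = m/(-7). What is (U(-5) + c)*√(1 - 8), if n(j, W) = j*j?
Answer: 173*I*√7/7 ≈ 65.388*I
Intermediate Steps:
U(m) = -m/7 (U(m) = m*(-⅐) = -m/7)
n(j, W) = j²
c = 24 (c = 6*(-2)² = 6*4 = 24)
(U(-5) + c)*√(1 - 8) = (-⅐*(-5) + 24)*√(1 - 8) = (5/7 + 24)*√(-7) = 173*(I*√7)/7 = 173*I*√7/7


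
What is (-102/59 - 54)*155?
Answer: -509640/59 ≈ -8638.0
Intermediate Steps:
(-102/59 - 54)*155 = -3288/59*155 = -509640/59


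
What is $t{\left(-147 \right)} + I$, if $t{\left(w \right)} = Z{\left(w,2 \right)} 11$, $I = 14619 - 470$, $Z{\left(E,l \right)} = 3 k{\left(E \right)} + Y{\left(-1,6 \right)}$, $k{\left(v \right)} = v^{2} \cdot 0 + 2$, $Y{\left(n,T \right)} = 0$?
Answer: $14215$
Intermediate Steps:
$k{\left(v \right)} = 2$ ($k{\left(v \right)} = 0 + 2 = 2$)
$Z{\left(E,l \right)} = 6$ ($Z{\left(E,l \right)} = 3 \cdot 2 + 0 = 6 + 0 = 6$)
$I = 14149$
$t{\left(w \right)} = 66$ ($t{\left(w \right)} = 6 \cdot 11 = 66$)
$t{\left(-147 \right)} + I = 66 + 14149 = 14215$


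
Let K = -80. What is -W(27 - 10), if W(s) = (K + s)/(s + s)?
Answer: 63/34 ≈ 1.8529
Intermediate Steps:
W(s) = (-80 + s)/(2*s) (W(s) = (-80 + s)/(s + s) = (-80 + s)/((2*s)) = (-80 + s)*(1/(2*s)) = (-80 + s)/(2*s))
-W(27 - 10) = -(-80 + (27 - 10))/(2*(27 - 10)) = -(-80 + 17)/(2*17) = -(-63)/(2*17) = -1*(-63/34) = 63/34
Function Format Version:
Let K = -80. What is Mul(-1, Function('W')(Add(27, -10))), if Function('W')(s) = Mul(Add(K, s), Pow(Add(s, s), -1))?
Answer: Rational(63, 34) ≈ 1.8529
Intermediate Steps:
Function('W')(s) = Mul(Rational(1, 2), Pow(s, -1), Add(-80, s)) (Function('W')(s) = Mul(Add(-80, s), Pow(Add(s, s), -1)) = Mul(Add(-80, s), Pow(Mul(2, s), -1)) = Mul(Add(-80, s), Mul(Rational(1, 2), Pow(s, -1))) = Mul(Rational(1, 2), Pow(s, -1), Add(-80, s)))
Mul(-1, Function('W')(Add(27, -10))) = Mul(-1, Mul(Rational(1, 2), Pow(Add(27, -10), -1), Add(-80, Add(27, -10)))) = Mul(-1, Mul(Rational(1, 2), Pow(17, -1), Add(-80, 17))) = Mul(-1, Mul(Rational(1, 2), Rational(1, 17), -63)) = Mul(-1, Rational(-63, 34)) = Rational(63, 34)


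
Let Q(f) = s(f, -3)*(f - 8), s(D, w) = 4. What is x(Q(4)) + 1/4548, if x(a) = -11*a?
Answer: 800449/4548 ≈ 176.00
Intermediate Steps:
Q(f) = -32 + 4*f (Q(f) = 4*(f - 8) = 4*(-8 + f) = -32 + 4*f)
x(Q(4)) + 1/4548 = -11*(-32 + 4*4) + 1/4548 = -11*(-32 + 16) + 1/4548 = -11*(-16) + 1/4548 = 176 + 1/4548 = 800449/4548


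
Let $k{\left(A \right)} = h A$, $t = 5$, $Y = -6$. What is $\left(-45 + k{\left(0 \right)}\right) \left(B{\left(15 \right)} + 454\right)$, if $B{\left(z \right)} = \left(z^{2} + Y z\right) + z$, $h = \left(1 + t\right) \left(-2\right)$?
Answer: $-27180$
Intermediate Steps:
$h = -12$ ($h = \left(1 + 5\right) \left(-2\right) = 6 \left(-2\right) = -12$)
$B{\left(z \right)} = z^{2} - 5 z$ ($B{\left(z \right)} = \left(z^{2} - 6 z\right) + z = z^{2} - 5 z$)
$k{\left(A \right)} = - 12 A$
$\left(-45 + k{\left(0 \right)}\right) \left(B{\left(15 \right)} + 454\right) = \left(-45 - 0\right) \left(15 \left(-5 + 15\right) + 454\right) = \left(-45 + 0\right) \left(15 \cdot 10 + 454\right) = - 45 \left(150 + 454\right) = \left(-45\right) 604 = -27180$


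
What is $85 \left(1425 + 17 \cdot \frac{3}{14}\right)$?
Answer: $\frac{1700085}{14} \approx 1.2143 \cdot 10^{5}$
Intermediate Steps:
$85 \left(1425 + 17 \cdot \frac{3}{14}\right) = 85 \left(1425 + \frac{51}{14}\right) = 85 \cdot \frac{20001}{14} = \frac{1700085}{14}$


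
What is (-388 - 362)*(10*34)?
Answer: -255000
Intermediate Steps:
(-388 - 362)*(10*34) = -750*340 = -255000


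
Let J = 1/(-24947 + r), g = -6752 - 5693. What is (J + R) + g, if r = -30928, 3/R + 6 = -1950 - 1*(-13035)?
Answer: -285331176077/22927375 ≈ -12445.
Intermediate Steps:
R = 1/3693 (R = 3/(-6 + (-1950 - 1*(-13035))) = 3/(-6 + (-1950 + 13035)) = 3/(-6 + 11085) = 3/11079 = 3*(1/11079) = 1/3693 ≈ 0.00027078)
g = -12445
J = -1/55875 (J = 1/(-24947 - 30928) = 1/(-55875) = -1/55875 ≈ -1.7897e-5)
(J + R) + g = (-1/55875 + 1/3693) - 12445 = 5798/22927375 - 12445 = -285331176077/22927375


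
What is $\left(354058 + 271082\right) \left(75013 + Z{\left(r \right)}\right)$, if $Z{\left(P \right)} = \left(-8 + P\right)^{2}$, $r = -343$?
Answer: $123911499960$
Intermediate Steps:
$\left(354058 + 271082\right) \left(75013 + Z{\left(r \right)}\right) = \left(354058 + 271082\right) \left(75013 + \left(-8 - 343\right)^{2}\right) = 625140 \left(75013 + \left(-351\right)^{2}\right) = 625140 \left(75013 + 123201\right) = 625140 \cdot 198214 = 123911499960$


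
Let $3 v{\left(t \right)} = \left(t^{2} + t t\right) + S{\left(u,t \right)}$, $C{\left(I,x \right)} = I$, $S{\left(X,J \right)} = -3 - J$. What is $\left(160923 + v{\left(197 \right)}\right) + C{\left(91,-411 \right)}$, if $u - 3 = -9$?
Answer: $186820$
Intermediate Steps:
$u = -6$ ($u = 3 - 9 = -6$)
$v{\left(t \right)} = -1 - \frac{t}{3} + \frac{2 t^{2}}{3}$ ($v{\left(t \right)} = \frac{\left(t^{2} + t t\right) - \left(3 + t\right)}{3} = \frac{\left(t^{2} + t^{2}\right) - \left(3 + t\right)}{3} = \frac{2 t^{2} - \left(3 + t\right)}{3} = \frac{-3 - t + 2 t^{2}}{3} = -1 - \frac{t}{3} + \frac{2 t^{2}}{3}$)
$\left(160923 + v{\left(197 \right)}\right) + C{\left(91,-411 \right)} = \left(160923 - \left(\frac{200}{3} - \frac{77618}{3}\right)\right) + 91 = \left(160923 - -25806\right) + 91 = \left(160923 + 25806\right) + 91 = 186729 + 91 = 186820$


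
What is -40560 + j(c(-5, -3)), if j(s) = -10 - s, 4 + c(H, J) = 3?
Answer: -40569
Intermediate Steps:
c(H, J) = -1 (c(H, J) = -4 + 3 = -1)
-40560 + j(c(-5, -3)) = -40560 + (-10 - 1*(-1)) = -40560 + (-10 + 1) = -40560 - 9 = -40569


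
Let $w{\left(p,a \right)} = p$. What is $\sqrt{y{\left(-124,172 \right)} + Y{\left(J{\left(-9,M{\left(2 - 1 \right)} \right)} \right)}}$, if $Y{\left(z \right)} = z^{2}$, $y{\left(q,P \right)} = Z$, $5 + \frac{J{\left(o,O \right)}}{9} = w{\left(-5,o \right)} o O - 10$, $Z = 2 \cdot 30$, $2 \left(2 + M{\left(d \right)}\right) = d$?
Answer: $\frac{\sqrt{2205465}}{2} \approx 742.54$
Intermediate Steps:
$M{\left(d \right)} = -2 + \frac{d}{2}$
$Z = 60$
$J{\left(o,O \right)} = -135 - 45 O o$ ($J{\left(o,O \right)} = -45 + 9 \left(- 5 o O - 10\right) = -45 + 9 \left(- 5 O o - 10\right) = -45 + 9 \left(-10 - 5 O o\right) = -45 - \left(90 + 45 O o\right) = -135 - 45 O o$)
$y{\left(q,P \right)} = 60$
$\sqrt{y{\left(-124,172 \right)} + Y{\left(J{\left(-9,M{\left(2 - 1 \right)} \right)} \right)}} = \sqrt{60 + \left(-135 - 45 \left(-2 + \frac{2 - 1}{2}\right) \left(-9\right)\right)^{2}} = \sqrt{60 + \left(-135 - 45 \left(-2 + \frac{1}{2} \cdot 1\right) \left(-9\right)\right)^{2}} = \sqrt{60 + \left(-135 - 45 \left(-2 + \frac{1}{2}\right) \left(-9\right)\right)^{2}} = \sqrt{60 + \left(-135 - \left(- \frac{135}{2}\right) \left(-9\right)\right)^{2}} = \sqrt{60 + \left(-135 - \frac{1215}{2}\right)^{2}} = \sqrt{60 + \left(- \frac{1485}{2}\right)^{2}} = \sqrt{60 + \frac{2205225}{4}} = \sqrt{\frac{2205465}{4}} = \frac{\sqrt{2205465}}{2}$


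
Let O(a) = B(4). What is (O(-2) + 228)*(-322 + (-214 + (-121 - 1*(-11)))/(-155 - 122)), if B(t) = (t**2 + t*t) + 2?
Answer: -23283940/277 ≈ -84058.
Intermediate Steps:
B(t) = 2 + 2*t**2 (B(t) = (t**2 + t**2) + 2 = 2*t**2 + 2 = 2 + 2*t**2)
O(a) = 34 (O(a) = 2 + 2*4**2 = 2 + 2*16 = 2 + 32 = 34)
(O(-2) + 228)*(-322 + (-214 + (-121 - 1*(-11)))/(-155 - 122)) = (34 + 228)*(-322 + (-214 + (-121 - 1*(-11)))/(-155 - 122)) = 262*(-322 + (-214 + (-121 + 11))/(-277)) = 262*(-322 + (-214 - 110)*(-1/277)) = 262*(-322 - 324*(-1/277)) = 262*(-322 + 324/277) = 262*(-88870/277) = -23283940/277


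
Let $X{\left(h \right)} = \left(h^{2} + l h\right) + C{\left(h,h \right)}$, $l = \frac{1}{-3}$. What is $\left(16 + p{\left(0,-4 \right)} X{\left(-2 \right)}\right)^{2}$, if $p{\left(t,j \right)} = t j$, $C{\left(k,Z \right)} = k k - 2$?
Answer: $256$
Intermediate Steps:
$l = - \frac{1}{3} \approx -0.33333$
$C{\left(k,Z \right)} = -2 + k^{2}$ ($C{\left(k,Z \right)} = k^{2} - 2 = -2 + k^{2}$)
$X{\left(h \right)} = -2 + 2 h^{2} - \frac{h}{3}$ ($X{\left(h \right)} = \left(h^{2} - \frac{h}{3}\right) + \left(-2 + h^{2}\right) = -2 + 2 h^{2} - \frac{h}{3}$)
$p{\left(t,j \right)} = j t$
$\left(16 + p{\left(0,-4 \right)} X{\left(-2 \right)}\right)^{2} = \left(16 + \left(-4\right) 0 \left(-2 + 2 \left(-2\right)^{2} - - \frac{2}{3}\right)\right)^{2} = \left(16 + 0 \left(-2 + 2 \cdot 4 + \frac{2}{3}\right)\right)^{2} = \left(16 + 0 \left(-2 + 8 + \frac{2}{3}\right)\right)^{2} = \left(16 + 0 \cdot \frac{20}{3}\right)^{2} = \left(16 + 0\right)^{2} = 16^{2} = 256$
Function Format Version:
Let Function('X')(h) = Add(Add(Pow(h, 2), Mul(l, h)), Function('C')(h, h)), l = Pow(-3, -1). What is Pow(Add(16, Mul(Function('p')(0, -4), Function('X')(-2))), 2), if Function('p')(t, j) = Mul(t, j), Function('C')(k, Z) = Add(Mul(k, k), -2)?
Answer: 256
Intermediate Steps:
l = Rational(-1, 3) ≈ -0.33333
Function('C')(k, Z) = Add(-2, Pow(k, 2)) (Function('C')(k, Z) = Add(Pow(k, 2), -2) = Add(-2, Pow(k, 2)))
Function('X')(h) = Add(-2, Mul(2, Pow(h, 2)), Mul(Rational(-1, 3), h)) (Function('X')(h) = Add(Add(Pow(h, 2), Mul(Rational(-1, 3), h)), Add(-2, Pow(h, 2))) = Add(-2, Mul(2, Pow(h, 2)), Mul(Rational(-1, 3), h)))
Function('p')(t, j) = Mul(j, t)
Pow(Add(16, Mul(Function('p')(0, -4), Function('X')(-2))), 2) = Pow(Add(16, Mul(Mul(-4, 0), Add(-2, Mul(2, Pow(-2, 2)), Mul(Rational(-1, 3), -2)))), 2) = Pow(Add(16, Mul(0, Add(-2, Mul(2, 4), Rational(2, 3)))), 2) = Pow(Add(16, Mul(0, Add(-2, 8, Rational(2, 3)))), 2) = Pow(Add(16, Mul(0, Rational(20, 3))), 2) = Pow(Add(16, 0), 2) = Pow(16, 2) = 256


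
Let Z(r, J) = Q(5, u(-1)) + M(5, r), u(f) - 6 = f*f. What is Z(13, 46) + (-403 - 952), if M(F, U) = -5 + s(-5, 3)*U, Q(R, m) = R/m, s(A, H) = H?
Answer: -9242/7 ≈ -1320.3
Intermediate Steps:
u(f) = 6 + f² (u(f) = 6 + f*f = 6 + f²)
M(F, U) = -5 + 3*U
Z(r, J) = -30/7 + 3*r (Z(r, J) = 5/(6 + (-1)²) + (-5 + 3*r) = 5/(6 + 1) + (-5 + 3*r) = 5/7 + (-5 + 3*r) = -30/7 + 3*r)
Z(13, 46) + (-403 - 952) = (-30/7 + 3*13) + (-403 - 952) = (-30/7 + 39) - 1355 = 243/7 - 1355 = -9242/7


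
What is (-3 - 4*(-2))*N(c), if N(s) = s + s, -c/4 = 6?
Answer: -240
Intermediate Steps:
c = -24 (c = -4*6 = -24)
N(s) = 2*s
(-3 - 4*(-2))*N(c) = (-3 - 4*(-2))*(2*(-24)) = (-3 + 8)*(-48) = 5*(-48) = -240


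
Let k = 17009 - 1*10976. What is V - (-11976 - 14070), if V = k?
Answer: 32079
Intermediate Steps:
k = 6033 (k = 17009 - 10976 = 6033)
V = 6033
V - (-11976 - 14070) = 6033 - (-11976 - 14070) = 6033 - 1*(-26046) = 6033 + 26046 = 32079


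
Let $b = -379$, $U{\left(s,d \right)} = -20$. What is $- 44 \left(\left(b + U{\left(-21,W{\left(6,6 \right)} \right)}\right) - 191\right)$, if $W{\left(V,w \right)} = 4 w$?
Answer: $25960$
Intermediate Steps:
$- 44 \left(\left(b + U{\left(-21,W{\left(6,6 \right)} \right)}\right) - 191\right) = - 44 \left(\left(-379 - 20\right) - 191\right) = - 44 \left(-399 - 191\right) = \left(-44\right) \left(-590\right) = 25960$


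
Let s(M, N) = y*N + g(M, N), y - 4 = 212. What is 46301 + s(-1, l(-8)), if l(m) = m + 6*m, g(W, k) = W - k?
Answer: 34260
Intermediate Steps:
y = 216 (y = 4 + 212 = 216)
l(m) = 7*m
s(M, N) = M + 215*N (s(M, N) = 216*N + (M - N) = M + 215*N)
46301 + s(-1, l(-8)) = 46301 + (-1 + 215*(7*(-8))) = 46301 + (-1 + 215*(-56)) = 46301 + (-1 - 12040) = 46301 - 12041 = 34260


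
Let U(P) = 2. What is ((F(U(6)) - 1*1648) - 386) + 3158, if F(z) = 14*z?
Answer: 1152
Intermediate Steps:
((F(U(6)) - 1*1648) - 386) + 3158 = ((14*2 - 1*1648) - 386) + 3158 = ((28 - 1648) - 386) + 3158 = (-1620 - 386) + 3158 = -2006 + 3158 = 1152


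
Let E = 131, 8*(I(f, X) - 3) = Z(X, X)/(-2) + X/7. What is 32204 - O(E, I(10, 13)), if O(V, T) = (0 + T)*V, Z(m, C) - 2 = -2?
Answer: 1779713/56 ≈ 31781.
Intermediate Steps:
Z(m, C) = 0 (Z(m, C) = 2 - 2 = 0)
I(f, X) = 3 + X/56 (I(f, X) = 3 + (0/(-2) + X/7)/8 = 3 + (0*(-½) + X*(⅐))/8 = 3 + (0 + X/7)/8 = 3 + (X/7)/8 = 3 + X/56)
O(V, T) = T*V
32204 - O(E, I(10, 13)) = 32204 - (3 + (1/56)*13)*131 = 32204 - (3 + 13/56)*131 = 32204 - 181*131/56 = 32204 - 1*23711/56 = 32204 - 23711/56 = 1779713/56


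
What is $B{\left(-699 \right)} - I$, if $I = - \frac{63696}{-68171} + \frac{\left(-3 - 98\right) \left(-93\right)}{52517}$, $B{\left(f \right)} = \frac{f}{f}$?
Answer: $- \frac{405316628}{3580136407} \approx -0.11321$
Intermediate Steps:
$B{\left(f \right)} = 1$
$I = \frac{3985453035}{3580136407}$ ($I = \left(-63696\right) \left(- \frac{1}{68171}\right) + \left(-101\right) \left(-93\right) \frac{1}{52517} = \frac{63696}{68171} + 9393 \cdot \frac{1}{52517} = \frac{63696}{68171} + \frac{9393}{52517} = \frac{3985453035}{3580136407} \approx 1.1132$)
$B{\left(-699 \right)} - I = 1 - \frac{3985453035}{3580136407} = - \frac{405316628}{3580136407}$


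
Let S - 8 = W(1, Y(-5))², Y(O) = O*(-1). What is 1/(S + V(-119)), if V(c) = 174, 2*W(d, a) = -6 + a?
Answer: 4/729 ≈ 0.0054870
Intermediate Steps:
Y(O) = -O
W(d, a) = -3 + a/2 (W(d, a) = (-6 + a)/2 = -3 + a/2)
S = 33/4 (S = 8 + (-3 + (-1*(-5))/2)² = 8 + (-3 + (½)*5)² = 8 + (-3 + 5/2)² = 8 + (-½)² = 8 + ¼ = 33/4 ≈ 8.2500)
1/(S + V(-119)) = 1/(33/4 + 174) = 1/(729/4) = 4/729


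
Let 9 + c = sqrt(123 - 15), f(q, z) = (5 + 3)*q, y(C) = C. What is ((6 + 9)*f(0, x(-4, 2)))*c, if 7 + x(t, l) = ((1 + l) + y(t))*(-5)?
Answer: 0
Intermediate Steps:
x(t, l) = -12 - 5*l - 5*t (x(t, l) = -7 + ((1 + l) + t)*(-5) = -7 + (1 + l + t)*(-5) = -7 + (-5 - 5*l - 5*t) = -12 - 5*l - 5*t)
f(q, z) = 8*q
c = -9 + 6*sqrt(3) (c = -9 + sqrt(123 - 15) = -9 + sqrt(108) = -9 + 6*sqrt(3) ≈ 1.3923)
((6 + 9)*f(0, x(-4, 2)))*c = ((6 + 9)*(8*0))*(-9 + 6*sqrt(3)) = (15*0)*(-9 + 6*sqrt(3)) = 0*(-9 + 6*sqrt(3)) = 0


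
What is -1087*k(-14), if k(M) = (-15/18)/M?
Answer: -5435/84 ≈ -64.702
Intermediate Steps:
k(M) = -5/(6*M) (k(M) = (-15*1/18)/M = -5/(6*M))
-1087*k(-14) = -(-5435)/(6*(-14)) = -(-5435)*(-1)/(6*14) = -1087*5/84 = -5435/84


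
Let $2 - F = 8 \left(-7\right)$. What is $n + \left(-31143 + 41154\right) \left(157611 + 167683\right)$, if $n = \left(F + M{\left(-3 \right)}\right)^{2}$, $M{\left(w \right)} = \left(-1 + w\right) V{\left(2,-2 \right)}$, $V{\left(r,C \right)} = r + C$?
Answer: $3256521598$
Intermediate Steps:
$V{\left(r,C \right)} = C + r$
$M{\left(w \right)} = 0$ ($M{\left(w \right)} = \left(-1 + w\right) \left(-2 + 2\right) = \left(-1 + w\right) 0 = 0$)
$F = 58$ ($F = 2 - 8 \left(-7\right) = 2 - -56 = 2 + 56 = 58$)
$n = 3364$ ($n = \left(58 + 0\right)^{2} = 58^{2} = 3364$)
$n + \left(-31143 + 41154\right) \left(157611 + 167683\right) = 3364 + \left(-31143 + 41154\right) \left(157611 + 167683\right) = 3364 + 10011 \cdot 325294 = 3364 + 3256518234 = 3256521598$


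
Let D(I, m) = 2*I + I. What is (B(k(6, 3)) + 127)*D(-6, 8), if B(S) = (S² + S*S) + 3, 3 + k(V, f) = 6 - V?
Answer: -2664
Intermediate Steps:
D(I, m) = 3*I
k(V, f) = 3 - V (k(V, f) = -3 + (6 - V) = 3 - V)
B(S) = 3 + 2*S² (B(S) = (S² + S²) + 3 = 2*S² + 3 = 3 + 2*S²)
(B(k(6, 3)) + 127)*D(-6, 8) = ((3 + 2*(3 - 1*6)²) + 127)*(3*(-6)) = ((3 + 2*(3 - 6)²) + 127)*(-18) = ((3 + 2*(-3)²) + 127)*(-18) = ((3 + 2*9) + 127)*(-18) = ((3 + 18) + 127)*(-18) = (21 + 127)*(-18) = 148*(-18) = -2664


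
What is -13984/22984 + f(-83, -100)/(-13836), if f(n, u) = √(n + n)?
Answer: -1748/2873 - I*√166/13836 ≈ -0.60842 - 0.0009312*I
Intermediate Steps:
f(n, u) = √2*√n (f(n, u) = √(2*n) = √2*√n)
-13984/22984 + f(-83, -100)/(-13836) = -13984/22984 + (√2*√(-83))/(-13836) = -13984*1/22984 + (√2*(I*√83))*(-1/13836) = -1748/2873 + (I*√166)*(-1/13836) = -1748/2873 - I*√166/13836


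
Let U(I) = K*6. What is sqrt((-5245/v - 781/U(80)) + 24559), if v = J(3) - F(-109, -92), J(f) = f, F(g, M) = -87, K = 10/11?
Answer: sqrt(21921785)/30 ≈ 156.07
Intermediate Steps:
K = 10/11 (K = 10*(1/11) = 10/11 ≈ 0.90909)
U(I) = 60/11 (U(I) = (10/11)*6 = 60/11)
v = 90 (v = 3 - 1*(-87) = 3 + 87 = 90)
sqrt((-5245/v - 781/U(80)) + 24559) = sqrt((-5245/90 - 781/60/11) + 24559) = sqrt((-5245*1/90 - 781*11/60) + 24559) = sqrt((-1049/18 - 8591/60) + 24559) = sqrt(-36263/180 + 24559) = sqrt(4384357/180) = sqrt(21921785)/30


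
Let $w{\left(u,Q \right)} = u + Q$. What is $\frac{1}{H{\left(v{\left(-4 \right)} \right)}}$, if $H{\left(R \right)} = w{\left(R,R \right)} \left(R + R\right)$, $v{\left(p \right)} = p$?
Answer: $\frac{1}{64} \approx 0.015625$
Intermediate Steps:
$w{\left(u,Q \right)} = Q + u$
$H{\left(R \right)} = 4 R^{2}$ ($H{\left(R \right)} = \left(R + R\right) \left(R + R\right) = 2 R 2 R = 4 R^{2}$)
$\frac{1}{H{\left(v{\left(-4 \right)} \right)}} = \frac{1}{4 \left(-4\right)^{2}} = \frac{1}{4 \cdot 16} = \frac{1}{64}$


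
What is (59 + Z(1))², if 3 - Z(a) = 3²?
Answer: 2809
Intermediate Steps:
Z(a) = -6 (Z(a) = 3 - 1*3² = 3 - 1*9 = 3 - 9 = -6)
(59 + Z(1))² = (59 - 6)² = 53² = 2809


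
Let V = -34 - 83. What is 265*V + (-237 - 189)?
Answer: -31431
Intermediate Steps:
V = -117
265*V + (-237 - 189) = 265*(-117) + (-237 - 189) = -31005 - 426 = -31431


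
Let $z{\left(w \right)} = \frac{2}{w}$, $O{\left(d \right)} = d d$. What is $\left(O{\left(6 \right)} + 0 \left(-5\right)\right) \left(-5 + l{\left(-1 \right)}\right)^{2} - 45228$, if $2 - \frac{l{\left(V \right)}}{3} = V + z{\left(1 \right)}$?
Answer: $-45084$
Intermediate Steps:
$O{\left(d \right)} = d^{2}$
$l{\left(V \right)} = - 3 V$ ($l{\left(V \right)} = 6 - 3 \left(V + \frac{2}{1}\right) = 6 - 3 \left(V + 2 \cdot 1\right) = 6 - 3 \left(V + 2\right) = 6 - 3 \left(2 + V\right) = 6 - \left(6 + 3 V\right) = - 3 V$)
$\left(O{\left(6 \right)} + 0 \left(-5\right)\right) \left(-5 + l{\left(-1 \right)}\right)^{2} - 45228 = \left(6^{2} + 0 \left(-5\right)\right) \left(-5 - -3\right)^{2} - 45228 = \left(36 + 0\right) \left(-5 + 3\right)^{2} - 45228 = 36 \left(-2\right)^{2} - 45228 = 36 \cdot 4 - 45228 = 144 - 45228 = -45084$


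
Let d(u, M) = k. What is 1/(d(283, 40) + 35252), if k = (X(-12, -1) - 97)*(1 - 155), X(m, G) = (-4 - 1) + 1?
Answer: 1/50806 ≈ 1.9683e-5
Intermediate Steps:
X(m, G) = -4 (X(m, G) = -5 + 1 = -4)
k = 15554 (k = (-4 - 97)*(1 - 155) = -101*(-154) = 15554)
d(u, M) = 15554
1/(d(283, 40) + 35252) = 1/(15554 + 35252) = 1/50806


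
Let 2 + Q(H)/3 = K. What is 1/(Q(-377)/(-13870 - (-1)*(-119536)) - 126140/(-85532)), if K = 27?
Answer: 2852620498/4205354485 ≈ 0.67833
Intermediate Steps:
Q(H) = 75 (Q(H) = -6 + 3*27 = -6 + 81 = 75)
1/(Q(-377)/(-13870 - (-1)*(-119536)) - 126140/(-85532)) = 1/(75/(-13870 - (-1)*(-119536)) - 126140/(-85532)) = 1/(75/(-13870 - 1*119536) - 126140*(-1/85532)) = 1/(75/(-13870 - 119536) + 31535/21383) = 1/(75/(-133406) + 31535/21383) = 1/(75*(-1/133406) + 31535/21383) = 1/(-75/133406 + 31535/21383) = 1/(4205354485/2852620498) = 2852620498/4205354485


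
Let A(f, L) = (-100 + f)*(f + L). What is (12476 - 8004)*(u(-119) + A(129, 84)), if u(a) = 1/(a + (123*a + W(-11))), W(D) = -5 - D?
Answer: 203723634764/7375 ≈ 2.7624e+7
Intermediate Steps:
A(f, L) = (-100 + f)*(L + f)
u(a) = 1/(6 + 124*a) (u(a) = 1/(a + (123*a + (-5 - 1*(-11)))) = 1/(a + (123*a + (-5 + 11))) = 1/(a + (123*a + 6)) = 1/(a + (6 + 123*a)) = 1/(6 + 124*a))
(12476 - 8004)*(u(-119) + A(129, 84)) = (12476 - 8004)*(1/(2*(3 + 62*(-119))) + (129² - 100*84 - 100*129 + 84*129)) = 4472*(1/(2*(3 - 7378)) + (16641 - 8400 - 12900 + 10836)) = 4472*((½)/(-7375) + 6177) = 4472*((½)*(-1/7375) + 6177) = 4472*(-1/14750 + 6177) = 4472*(91110749/14750) = 203723634764/7375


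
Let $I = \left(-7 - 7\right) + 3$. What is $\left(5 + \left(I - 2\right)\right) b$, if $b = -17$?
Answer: $136$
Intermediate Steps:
$I = -11$ ($I = -14 + 3 = -11$)
$\left(5 + \left(I - 2\right)\right) b = \left(5 - 13\right) \left(-17\right) = \left(-8\right) \left(-17\right) = 136$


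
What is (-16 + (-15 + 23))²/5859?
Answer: 64/5859 ≈ 0.010923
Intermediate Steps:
(-16 + (-15 + 23))²/5859 = (-16 + 8)²*(1/5859) = (-8)²*(1/5859) = 64*(1/5859) = 64/5859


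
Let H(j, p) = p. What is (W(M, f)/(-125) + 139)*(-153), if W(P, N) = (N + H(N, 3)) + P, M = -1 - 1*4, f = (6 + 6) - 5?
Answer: -531522/25 ≈ -21261.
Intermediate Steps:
f = 7 (f = 12 - 5 = 7)
M = -5 (M = -1 - 4 = -5)
W(P, N) = 3 + N + P (W(P, N) = (N + 3) + P = (3 + N) + P = 3 + N + P)
(W(M, f)/(-125) + 139)*(-153) = ((3 + 7 - 5)/(-125) + 139)*(-153) = (5*(-1/125) + 139)*(-153) = (-1/25 + 139)*(-153) = (3474/25)*(-153) = -531522/25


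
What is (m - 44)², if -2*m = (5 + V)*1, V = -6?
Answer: 7569/4 ≈ 1892.3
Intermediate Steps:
m = ½ (m = -(5 - 6)/2 = -(-1)/2 = -½*(-1) = ½ ≈ 0.50000)
(m - 44)² = (½ - 44)² = (-87/2)² = 7569/4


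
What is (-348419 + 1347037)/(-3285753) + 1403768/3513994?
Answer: 551648628506/5773058163741 ≈ 0.095556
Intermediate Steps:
(-348419 + 1347037)/(-3285753) + 1403768/3513994 = 998618*(-1/3285753) + 1403768*(1/3513994) = -998618/3285753 + 701884/1756997 = 551648628506/5773058163741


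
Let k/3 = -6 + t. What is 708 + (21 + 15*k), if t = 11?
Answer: 954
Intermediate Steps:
k = 15 (k = 3*(-6 + 11) = 3*5 = 15)
708 + (21 + 15*k) = 708 + (21 + 15*15) = 708 + (21 + 225) = 708 + 246 = 954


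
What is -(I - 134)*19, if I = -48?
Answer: 3458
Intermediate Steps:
-(I - 134)*19 = -(-48 - 134)*19 = -(-182)*19 = -1*(-3458) = 3458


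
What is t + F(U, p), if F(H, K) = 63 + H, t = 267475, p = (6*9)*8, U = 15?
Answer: 267553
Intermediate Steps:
p = 432 (p = 54*8 = 432)
t + F(U, p) = 267475 + (63 + 15) = 267475 + 78 = 267553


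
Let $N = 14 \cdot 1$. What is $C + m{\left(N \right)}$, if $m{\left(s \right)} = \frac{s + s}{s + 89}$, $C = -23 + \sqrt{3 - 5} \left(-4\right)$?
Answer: $- \frac{2341}{103} - 4 i \sqrt{2} \approx -22.728 - 5.6569 i$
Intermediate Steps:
$N = 14$
$C = -23 - 4 i \sqrt{2}$ ($C = -23 + \sqrt{-2} \left(-4\right) = -23 + i \sqrt{2} \left(-4\right) = -23 - 4 i \sqrt{2} \approx -23.0 - 5.6569 i$)
$m{\left(s \right)} = \frac{2 s}{89 + s}$
$C + m{\left(N \right)} = \left(-23 - 4 i \sqrt{2}\right) + 2 \cdot 14 \frac{1}{89 + 14} = \left(-23 - 4 i \sqrt{2}\right) + 2 \cdot 14 \cdot \frac{1}{103} = \left(-23 - 4 i \sqrt{2}\right) + \frac{28}{103} = - \frac{2341}{103} - 4 i \sqrt{2}$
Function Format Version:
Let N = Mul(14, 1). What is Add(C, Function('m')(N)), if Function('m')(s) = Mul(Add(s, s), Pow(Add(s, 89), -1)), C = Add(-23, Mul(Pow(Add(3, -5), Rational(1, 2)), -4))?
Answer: Add(Rational(-2341, 103), Mul(-4, I, Pow(2, Rational(1, 2)))) ≈ Add(-22.728, Mul(-5.6569, I))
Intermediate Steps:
N = 14
C = Add(-23, Mul(-4, I, Pow(2, Rational(1, 2)))) (C = Add(-23, Mul(Pow(-2, Rational(1, 2)), -4)) = Add(-23, Mul(Mul(I, Pow(2, Rational(1, 2))), -4)) = Add(-23, Mul(-4, I, Pow(2, Rational(1, 2)))) ≈ Add(-23.000, Mul(-5.6569, I)))
Function('m')(s) = Mul(2, s, Pow(Add(89, s), -1)) (Function('m')(s) = Mul(Mul(2, s), Pow(Add(89, s), -1)) = Mul(2, s, Pow(Add(89, s), -1)))
Add(C, Function('m')(N)) = Add(Add(-23, Mul(-4, I, Pow(2, Rational(1, 2)))), Mul(2, 14, Pow(Add(89, 14), -1))) = Add(Add(-23, Mul(-4, I, Pow(2, Rational(1, 2)))), Mul(2, 14, Pow(103, -1))) = Add(Add(-23, Mul(-4, I, Pow(2, Rational(1, 2)))), Mul(2, 14, Rational(1, 103))) = Add(Add(-23, Mul(-4, I, Pow(2, Rational(1, 2)))), Rational(28, 103)) = Add(Rational(-2341, 103), Mul(-4, I, Pow(2, Rational(1, 2))))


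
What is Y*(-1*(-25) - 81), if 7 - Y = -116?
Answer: -6888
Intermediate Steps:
Y = 123 (Y = 7 - 1*(-116) = 7 + 116 = 123)
Y*(-1*(-25) - 81) = 123*(-1*(-25) - 81) = 123*(25 - 81) = 123*(-56) = -6888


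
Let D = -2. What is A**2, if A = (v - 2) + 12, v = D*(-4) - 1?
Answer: 289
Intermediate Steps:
v = 7 (v = -2*(-4) - 1 = 8 - 1 = 7)
A = 17 (A = (7 - 2) + 12 = 5 + 12 = 17)
A**2 = 17**2 = 289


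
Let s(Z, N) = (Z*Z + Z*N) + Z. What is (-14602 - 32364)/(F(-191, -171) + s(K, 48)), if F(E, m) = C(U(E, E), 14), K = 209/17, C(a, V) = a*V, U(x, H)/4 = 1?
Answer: -6786587/116981 ≈ -58.014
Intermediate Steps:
U(x, H) = 4 (U(x, H) = 4*1 = 4)
C(a, V) = V*a
K = 209/17 (K = 209*(1/17) = 209/17 ≈ 12.294)
F(E, m) = 56 (F(E, m) = 14*4 = 56)
s(Z, N) = Z + Z**2 + N*Z (s(Z, N) = (Z**2 + N*Z) + Z = Z + Z**2 + N*Z)
(-14602 - 32364)/(F(-191, -171) + s(K, 48)) = (-14602 - 32364)/(56 + 209*(1 + 48 + 209/17)/17) = -46966/(56 + (209/17)*(1042/17)) = -46966/(56 + 217778/289) = -46966/233962/289 = -46966*289/233962 = -6786587/116981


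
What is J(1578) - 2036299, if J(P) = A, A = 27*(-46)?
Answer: -2037541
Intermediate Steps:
A = -1242
J(P) = -1242
J(1578) - 2036299 = -1242 - 2036299 = -2037541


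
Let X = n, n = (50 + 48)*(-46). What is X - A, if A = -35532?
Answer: 31024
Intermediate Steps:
n = -4508 (n = 98*(-46) = -4508)
X = -4508
X - A = -4508 - 1*(-35532) = -4508 + 35532 = 31024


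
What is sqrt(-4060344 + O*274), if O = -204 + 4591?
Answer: I*sqrt(2858306) ≈ 1690.7*I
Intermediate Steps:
O = 4387
sqrt(-4060344 + O*274) = sqrt(-4060344 + 4387*274) = sqrt(-4060344 + 1202038) = sqrt(-2858306) = I*sqrt(2858306)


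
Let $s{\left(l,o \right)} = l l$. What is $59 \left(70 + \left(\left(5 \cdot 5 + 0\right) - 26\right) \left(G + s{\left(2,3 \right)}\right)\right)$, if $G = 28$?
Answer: $2242$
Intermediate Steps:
$s{\left(l,o \right)} = l^{2}$
$59 \left(70 + \left(\left(5 \cdot 5 + 0\right) - 26\right) \left(G + s{\left(2,3 \right)}\right)\right) = 59 \left(70 + \left(\left(5 \cdot 5 + 0\right) - 26\right) \left(28 + 2^{2}\right)\right) = 59 \left(70 + \left(\left(25 + 0\right) - 26\right) \left(28 + 4\right)\right) = 59 \left(70 + \left(25 - 26\right) 32\right) = 59 \left(70 - 32\right) = 59 \cdot 38 = 2242$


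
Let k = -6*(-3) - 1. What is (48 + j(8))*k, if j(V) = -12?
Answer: 612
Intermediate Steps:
k = 17 (k = 18 - 1 = 17)
(48 + j(8))*k = (48 - 12)*17 = 36*17 = 612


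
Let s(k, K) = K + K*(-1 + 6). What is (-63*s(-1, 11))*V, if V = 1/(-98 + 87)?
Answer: 378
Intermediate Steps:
V = -1/11 (V = 1/(-11) = -1/11 ≈ -0.090909)
s(k, K) = 6*K (s(k, K) = K + K*5 = K + 5*K = 6*K)
(-63*s(-1, 11))*V = -378*11*(-1/11) = -63*66*(-1/11) = -4158*(-1/11) = 378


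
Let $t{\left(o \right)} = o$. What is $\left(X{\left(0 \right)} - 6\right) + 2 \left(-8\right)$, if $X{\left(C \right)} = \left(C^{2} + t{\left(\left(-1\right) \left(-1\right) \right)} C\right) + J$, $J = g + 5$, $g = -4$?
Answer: $-21$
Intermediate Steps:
$J = 1$ ($J = -4 + 5 = 1$)
$X{\left(C \right)} = 1 + C + C^{2}$ ($X{\left(C \right)} = \left(C^{2} + \left(-1\right) \left(-1\right) C\right) + 1 = \left(C^{2} + 1 C\right) + 1 = \left(C^{2} + C\right) + 1 = \left(C + C^{2}\right) + 1 = 1 + C + C^{2}$)
$\left(X{\left(0 \right)} - 6\right) + 2 \left(-8\right) = \left(\left(1 + 0 + 0^{2}\right) - 6\right) + 2 \left(-8\right) = \left(\left(1 + 0 + 0\right) - 6\right) - 16 = \left(1 - 6\right) - 16 = -5 - 16 = -21$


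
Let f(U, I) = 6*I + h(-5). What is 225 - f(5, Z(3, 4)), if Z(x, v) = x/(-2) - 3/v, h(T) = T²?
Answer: 427/2 ≈ 213.50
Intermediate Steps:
Z(x, v) = -3/v - x/2 (Z(x, v) = x*(-½) - 3/v = -x/2 - 3/v = -3/v - x/2)
f(U, I) = 25 + 6*I (f(U, I) = 6*I + (-5)² = 6*I + 25 = 25 + 6*I)
225 - f(5, Z(3, 4)) = 225 - (25 + 6*(-3/4 - ½*3)) = 225 - (25 + 6*(-3*¼ - 3/2)) = 225 - (25 + 6*(-¾ - 3/2)) = 225 - (25 + 6*(-9/4)) = 225 - (25 - 27/2) = 225 - 1*23/2 = 225 - 23/2 = 427/2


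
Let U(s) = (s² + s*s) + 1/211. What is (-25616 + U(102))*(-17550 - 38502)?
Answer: 56864025324/211 ≈ 2.6950e+8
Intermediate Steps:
U(s) = 1/211 + 2*s² (U(s) = (s² + s²) + 1/211 = 2*s² + 1/211 = 1/211 + 2*s²)
(-25616 + U(102))*(-17550 - 38502) = (-25616 + (1/211 + 2*102²))*(-17550 - 38502) = (-25616 + (1/211 + 2*10404))*(-56052) = (-25616 + (1/211 + 20808))*(-56052) = (-25616 + 4390489/211)*(-56052) = -1014487/211*(-56052) = 56864025324/211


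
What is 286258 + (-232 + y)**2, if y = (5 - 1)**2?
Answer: 332914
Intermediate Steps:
y = 16 (y = 4**2 = 16)
286258 + (-232 + y)**2 = 286258 + (-232 + 16)**2 = 286258 + (-216)**2 = 286258 + 46656 = 332914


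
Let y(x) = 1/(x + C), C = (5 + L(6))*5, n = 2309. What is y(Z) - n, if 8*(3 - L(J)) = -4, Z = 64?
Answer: -491815/213 ≈ -2309.0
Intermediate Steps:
L(J) = 7/2 (L(J) = 3 - 1/8*(-4) = 3 + 1/2 = 7/2)
C = 85/2 (C = (5 + 7/2)*5 = (17/2)*5 = 85/2 ≈ 42.500)
y(x) = 1/(85/2 + x) (y(x) = 1/(x + 85/2) = 1/(85/2 + x))
y(Z) - n = 2/(85 + 2*64) - 1*2309 = 2/(85 + 128) - 2309 = 2/213 - 2309 = -491815/213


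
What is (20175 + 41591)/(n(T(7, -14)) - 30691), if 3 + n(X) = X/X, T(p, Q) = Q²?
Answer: -61766/30693 ≈ -2.0124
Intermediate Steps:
n(X) = -2 (n(X) = -3 + X/X = -3 + 1 = -2)
(20175 + 41591)/(n(T(7, -14)) - 30691) = (20175 + 41591)/(-2 - 30691) = 61766/(-30693) = 61766*(-1/30693) = -61766/30693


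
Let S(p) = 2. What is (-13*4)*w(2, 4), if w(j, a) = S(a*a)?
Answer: -104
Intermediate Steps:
w(j, a) = 2
(-13*4)*w(2, 4) = -13*4*2 = -52*2 = -104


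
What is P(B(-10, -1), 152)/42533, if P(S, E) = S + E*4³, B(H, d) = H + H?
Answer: 9708/42533 ≈ 0.22825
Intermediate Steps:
B(H, d) = 2*H
P(S, E) = S + 64*E (P(S, E) = S + E*64 = S + 64*E)
P(B(-10, -1), 152)/42533 = (2*(-10) + 64*152)/42533 = (-20 + 9728)*(1/42533) = 9708*(1/42533) = 9708/42533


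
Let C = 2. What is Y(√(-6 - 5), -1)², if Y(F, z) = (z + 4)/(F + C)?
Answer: 9/(2 + I*√11)² ≈ -0.28 - 0.53066*I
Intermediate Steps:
Y(F, z) = (4 + z)/(2 + F) (Y(F, z) = (z + 4)/(F + 2) = (4 + z)/(2 + F))
Y(√(-6 - 5), -1)² = ((4 - 1)/(2 + √(-6 - 5)))² = (3/(2 + √(-11)))² = (3/(2 + I*√11))² = 9/(2 + I*√11)²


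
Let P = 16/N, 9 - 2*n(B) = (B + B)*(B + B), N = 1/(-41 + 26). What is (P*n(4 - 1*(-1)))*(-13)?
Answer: -141960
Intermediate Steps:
N = -1/15 (N = 1/(-15) = -1/15 ≈ -0.066667)
n(B) = 9/2 - 2*B² (n(B) = 9/2 - (B + B)*(B + B)/2 = 9/2 - 2*B*2*B/2 = 9/2 - 2*B²)
P = -240 (P = 16/(-1/15) = 16*(-15) = -240)
(P*n(4 - 1*(-1)))*(-13) = -240*(9/2 - 2*(4 - 1*(-1))²)*(-13) = -240*(9/2 - 2*(4 + 1)²)*(-13) = -240*(9/2 - 2*5²)*(-13) = -240*(9/2 - 2*25)*(-13) = -240*(9/2 - 50)*(-13) = -240*(-91/2)*(-13) = 10920*(-13) = -141960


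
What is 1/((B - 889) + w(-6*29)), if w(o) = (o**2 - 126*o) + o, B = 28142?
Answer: 1/79279 ≈ 1.2614e-5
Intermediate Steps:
w(o) = o**2 - 125*o
1/((B - 889) + w(-6*29)) = 1/((28142 - 889) + (-6*29)*(-125 - 6*29)) = 1/(27253 - 174*(-125 - 174)) = 1/(27253 - 174*(-299)) = 1/(27253 + 52026) = 1/79279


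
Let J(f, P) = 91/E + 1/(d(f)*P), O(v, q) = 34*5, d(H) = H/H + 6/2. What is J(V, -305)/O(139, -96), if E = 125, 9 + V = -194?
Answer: 22179/5185000 ≈ 0.0042775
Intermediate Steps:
V = -203 (V = -9 - 194 = -203)
d(H) = 4 (d(H) = 1 + 6*(1/2) = 1 + 3 = 4)
O(v, q) = 170
J(f, P) = 91/125 + 1/(4*P)
J(V, -305)/O(139, -96) = ((1/500)*(125 + 364*(-305))/(-305))/170 = ((1/500)*(-1/305)*(125 - 111020))*(1/170) = ((1/500)*(-1/305)*(-110895))*(1/170) = (22179/30500)*(1/170) = 22179/5185000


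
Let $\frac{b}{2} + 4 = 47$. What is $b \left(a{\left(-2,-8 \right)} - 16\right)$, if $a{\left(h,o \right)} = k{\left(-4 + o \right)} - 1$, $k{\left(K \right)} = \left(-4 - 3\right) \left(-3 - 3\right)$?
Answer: $2150$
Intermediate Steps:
$b = 86$ ($b = -8 + 2 \cdot 47 = -8 + 94 = 86$)
$k{\left(K \right)} = 42$ ($k{\left(K \right)} = \left(-7\right) \left(-6\right) = 42$)
$a{\left(h,o \right)} = 41$ ($a{\left(h,o \right)} = 42 - 1 = 41$)
$b \left(a{\left(-2,-8 \right)} - 16\right) = 86 \left(41 - 16\right) = 86 \cdot 25 = 2150$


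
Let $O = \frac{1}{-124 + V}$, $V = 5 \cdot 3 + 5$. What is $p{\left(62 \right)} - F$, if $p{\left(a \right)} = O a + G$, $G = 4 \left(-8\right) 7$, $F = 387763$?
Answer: $- \frac{20175355}{52} \approx -3.8799 \cdot 10^{5}$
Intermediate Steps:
$V = 20$ ($V = 15 + 5 = 20$)
$O = - \frac{1}{104}$ ($O = \frac{1}{-124 + 20} = \frac{1}{-104} = - \frac{1}{104} \approx -0.0096154$)
$G = -224$ ($G = \left(-32\right) 7 = -224$)
$p{\left(a \right)} = -224 - \frac{a}{104}$ ($p{\left(a \right)} = - \frac{a}{104} - 224 = -224 - \frac{a}{104}$)
$p{\left(62 \right)} - F = \left(-224 - \frac{31}{52}\right) - 387763 = - \frac{11679}{52} - 387763 = - \frac{20175355}{52}$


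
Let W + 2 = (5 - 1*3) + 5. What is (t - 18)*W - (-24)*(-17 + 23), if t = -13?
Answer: -11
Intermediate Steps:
W = 5 (W = -2 + ((5 - 1*3) + 5) = -2 + ((5 - 3) + 5) = -2 + (2 + 5) = -2 + 7 = 5)
(t - 18)*W - (-24)*(-17 + 23) = (-13 - 18)*5 - (-24)*(-17 + 23) = -31*5 - (-24)*6 = -155 - 1*(-144) = -155 + 144 = -11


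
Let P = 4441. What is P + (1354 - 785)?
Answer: 5010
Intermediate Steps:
P + (1354 - 785) = 4441 + (1354 - 785) = 4441 + 569 = 5010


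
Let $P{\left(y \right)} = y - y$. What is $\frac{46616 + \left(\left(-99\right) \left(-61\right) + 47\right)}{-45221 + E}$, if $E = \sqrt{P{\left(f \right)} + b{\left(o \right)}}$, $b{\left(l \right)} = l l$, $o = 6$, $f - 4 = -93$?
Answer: $- \frac{52702}{45215} \approx -1.1656$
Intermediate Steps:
$f = -89$ ($f = 4 - 93 = -89$)
$P{\left(y \right)} = 0$
$b{\left(l \right)} = l^{2}$
$E = 6$ ($E = \sqrt{0 + 6^{2}} = \sqrt{0 + 36} = \sqrt{36} = 6$)
$\frac{46616 + \left(\left(-99\right) \left(-61\right) + 47\right)}{-45221 + E} = \frac{46616 + \left(\left(-99\right) \left(-61\right) + 47\right)}{-45221 + 6} = \frac{46616 + \left(6039 + 47\right)}{-45215} = \left(46616 + 6086\right) \left(- \frac{1}{45215}\right) = 52702 \left(- \frac{1}{45215}\right) = - \frac{52702}{45215}$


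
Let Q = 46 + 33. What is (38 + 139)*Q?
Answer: 13983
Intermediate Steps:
Q = 79
(38 + 139)*Q = (38 + 139)*79 = 177*79 = 13983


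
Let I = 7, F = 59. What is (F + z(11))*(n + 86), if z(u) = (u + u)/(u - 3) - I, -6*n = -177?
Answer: 50589/8 ≈ 6323.6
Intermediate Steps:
n = 59/2 (n = -⅙*(-177) = 59/2 ≈ 29.500)
z(u) = -7 + 2*u/(-3 + u) (z(u) = (u + u)/(u - 3) - 1*7 = (2*u)/(-3 + u) - 7 = 2*u/(-3 + u) - 7 = -7 + 2*u/(-3 + u))
(F + z(11))*(n + 86) = (59 + (21 - 5*11)/(-3 + 11))*(59/2 + 86) = (59 + (21 - 55)/8)*(231/2) = (59 + (⅛)*(-34))*(231/2) = (59 - 17/4)*(231/2) = (219/4)*(231/2) = 50589/8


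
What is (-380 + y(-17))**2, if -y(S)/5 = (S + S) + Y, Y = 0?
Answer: 44100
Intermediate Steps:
y(S) = -10*S (y(S) = -5*((S + S) + 0) = -5*(2*S + 0) = -10*S)
(-380 + y(-17))**2 = (-380 - 10*(-17))**2 = (-380 + 170)**2 = (-210)**2 = 44100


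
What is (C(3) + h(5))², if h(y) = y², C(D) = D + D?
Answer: 961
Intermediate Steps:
C(D) = 2*D
(C(3) + h(5))² = (2*3 + 5²)² = (6 + 25)² = 31² = 961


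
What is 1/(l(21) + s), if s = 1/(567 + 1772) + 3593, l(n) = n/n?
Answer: 2339/8406367 ≈ 0.00027824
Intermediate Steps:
l(n) = 1
s = 8404028/2339 (s = 1/2339 + 3593 = 8404028/2339 ≈ 3593.0)
1/(l(21) + s) = 1/(1 + 8404028/2339) = 1/(8406367/2339) = 2339/8406367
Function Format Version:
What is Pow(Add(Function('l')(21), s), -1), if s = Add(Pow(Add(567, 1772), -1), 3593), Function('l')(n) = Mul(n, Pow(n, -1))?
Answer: Rational(2339, 8406367) ≈ 0.00027824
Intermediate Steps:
Function('l')(n) = 1
s = Rational(8404028, 2339) (s = Add(Pow(2339, -1), 3593) = Add(Rational(1, 2339), 3593) = Rational(8404028, 2339) ≈ 3593.0)
Pow(Add(Function('l')(21), s), -1) = Pow(Add(1, Rational(8404028, 2339)), -1) = Pow(Rational(8406367, 2339), -1) = Rational(2339, 8406367)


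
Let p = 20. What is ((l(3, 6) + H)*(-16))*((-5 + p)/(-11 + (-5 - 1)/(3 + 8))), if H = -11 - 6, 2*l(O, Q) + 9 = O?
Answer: -52800/127 ≈ -415.75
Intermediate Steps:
l(O, Q) = -9/2 + O/2
H = -17
((l(3, 6) + H)*(-16))*((-5 + p)/(-11 + (-5 - 1)/(3 + 8))) = (((-9/2 + (½)*3) - 17)*(-16))*((-5 + 20)/(-11 + (-5 - 1)/(3 + 8))) = (((-9/2 + 3/2) - 17)*(-16))*(15/(-11 - 6/11)) = ((-3 - 17)*(-16))*(15/(-11 - 6*1/11)) = (-20*(-16))*(15/(-11 - 6/11)) = 320*(15/(-127/11)) = 320*(15*(-11/127)) = 320*(-165/127) = -52800/127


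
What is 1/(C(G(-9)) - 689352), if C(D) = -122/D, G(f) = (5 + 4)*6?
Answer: -27/18612565 ≈ -1.4506e-6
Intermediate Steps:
G(f) = 54 (G(f) = 9*6 = 54)
1/(C(G(-9)) - 689352) = 1/(-122/54 - 689352) = 1/(-122*1/54 - 689352) = 1/(-61/27 - 689352) = 1/(-18612565/27) = -27/18612565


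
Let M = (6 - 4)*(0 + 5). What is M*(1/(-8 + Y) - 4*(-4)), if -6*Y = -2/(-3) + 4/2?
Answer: 6035/38 ≈ 158.82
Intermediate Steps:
M = 10 (M = 2*5 = 10)
Y = -4/9 (Y = -(-2/(-3) + 4/2)/6 = -(-2*(-⅓) + 4*(½))/6 = -(⅔ + 2)/6 = -⅙*8/3 = -4/9 ≈ -0.44444)
M*(1/(-8 + Y) - 4*(-4)) = 10*(1/(-8 - 4/9) - 4*(-4)) = 10*(1/(-76/9) + 16) = 10*(-9/76 + 16) = 10*(1207/76) = 6035/38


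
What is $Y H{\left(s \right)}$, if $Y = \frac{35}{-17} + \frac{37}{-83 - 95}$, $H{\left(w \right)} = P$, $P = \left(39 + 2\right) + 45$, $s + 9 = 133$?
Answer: $- \frac{294937}{1513} \approx -194.94$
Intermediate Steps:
$s = 124$ ($s = -9 + 133 = 124$)
$P = 86$ ($P = 41 + 45 = 86$)
$H{\left(w \right)} = 86$
$Y = - \frac{6859}{3026}$ ($Y = 35 \left(- \frac{1}{17}\right) + \frac{37}{-83 - 95} = - \frac{35}{17} + \frac{37}{-178} = - \frac{35}{17} + 37 \left(- \frac{1}{178}\right) = - \frac{35}{17} - \frac{37}{178} = - \frac{6859}{3026} \approx -2.2667$)
$Y H{\left(s \right)} = \left(- \frac{6859}{3026}\right) 86 = - \frac{294937}{1513}$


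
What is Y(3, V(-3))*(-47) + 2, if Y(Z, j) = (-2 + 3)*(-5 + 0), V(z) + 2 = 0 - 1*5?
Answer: 237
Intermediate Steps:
V(z) = -7 (V(z) = -2 + (0 - 1*5) = -2 + (0 - 5) = -2 - 5 = -7)
Y(Z, j) = -5 (Y(Z, j) = 1*(-5) = -5)
Y(3, V(-3))*(-47) + 2 = -5*(-47) + 2 = 235 + 2 = 237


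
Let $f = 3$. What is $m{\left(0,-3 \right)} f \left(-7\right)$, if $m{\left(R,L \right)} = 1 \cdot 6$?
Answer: $-126$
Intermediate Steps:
$m{\left(R,L \right)} = 6$
$m{\left(0,-3 \right)} f \left(-7\right) = 6 \cdot 3 \left(-7\right) = 18 \left(-7\right) = -126$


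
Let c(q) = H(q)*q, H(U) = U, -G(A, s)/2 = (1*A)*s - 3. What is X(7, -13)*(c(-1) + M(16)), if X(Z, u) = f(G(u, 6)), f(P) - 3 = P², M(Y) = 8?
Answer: 236223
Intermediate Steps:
G(A, s) = 6 - 2*A*s (G(A, s) = -2*((1*A)*s - 3) = -2*(A*s - 3) = -2*(-3 + A*s) = 6 - 2*A*s)
c(q) = q² (c(q) = q*q = q²)
f(P) = 3 + P²
X(Z, u) = 3 + (6 - 12*u)² (X(Z, u) = 3 + (6 - 2*u*6)² = 3 + (6 - 12*u)²)
X(7, -13)*(c(-1) + M(16)) = (39 - 144*(-13) + 144*(-13)²)*((-1)² + 8) = (39 + 1872 + 144*169)*(1 + 8) = (39 + 1872 + 24336)*9 = 26247*9 = 236223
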